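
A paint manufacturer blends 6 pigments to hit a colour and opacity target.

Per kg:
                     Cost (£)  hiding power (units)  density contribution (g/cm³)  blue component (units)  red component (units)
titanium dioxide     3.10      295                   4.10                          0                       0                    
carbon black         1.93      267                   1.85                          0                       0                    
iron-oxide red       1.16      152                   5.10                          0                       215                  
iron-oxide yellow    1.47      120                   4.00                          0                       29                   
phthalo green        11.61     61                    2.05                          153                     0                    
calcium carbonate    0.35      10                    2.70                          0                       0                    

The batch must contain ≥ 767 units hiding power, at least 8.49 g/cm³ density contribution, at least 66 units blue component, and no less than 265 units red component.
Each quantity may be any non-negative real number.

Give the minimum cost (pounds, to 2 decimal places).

Let x1 = kg of titanium dioxide, x2 = kg of carbon black, x3 = kg of iron-oxide red, x4 = kg of iron-oxide yellow, x5 = kg of phthalo green, x6 = kg of calcium carbonate.
min 3.1x1 + 1.93x2 + 1.16x3 + 1.47x4 + 11.61x5 + 0.35x6 subject to:
  295x1 + 267x2 + 152x3 + 120x4 + 61x5 + 10x6 ≥ 767   (hiding power)
  4.1x1 + 1.85x2 + 5.1x3 + 4x4 + 2.05x5 + 2.7x6 ≥ 8.49   (density contribution)
  153x5 ≥ 66   (blue component)
  215x3 + 29x4 ≥ 265   (red component)
  x1, x2, x3, x4, x5, x6 ≥ 0.
The minimum-cost mix takes nothing from titanium dioxide, iron-oxide yellow, calcium carbonate — only carbon black, iron-oxide red, phthalo green. The hiding power, blue component, red component requirements are met with equality.
Optimal quantities: carbon black = 2.072 kg, iron-oxide red = 1.233 kg, phthalo green = 0.4314 kg.
Objective = 1.93·2.072 + 1.16·1.233 + 11.61·0.4314 = 10.4378.

£10.44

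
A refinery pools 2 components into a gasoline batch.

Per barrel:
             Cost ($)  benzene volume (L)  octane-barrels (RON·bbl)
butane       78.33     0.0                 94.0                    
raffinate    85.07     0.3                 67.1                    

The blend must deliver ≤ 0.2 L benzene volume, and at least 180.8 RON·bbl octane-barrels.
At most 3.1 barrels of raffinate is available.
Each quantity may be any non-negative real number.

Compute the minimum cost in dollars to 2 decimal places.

Treat it as an LP. Let x1 = barrels of butane, x2 = barrels of raffinate.
min 78.33x1 + 85.07x2 subject to:
  0.3x2 ≤ 0.2   (benzene volume)
  94x1 + 67.1x2 ≥ 180.8   (octane-barrels)
  x2 ≤ 3.1
  x1, x2 ≥ 0.
The optimal basis is {butane}; raffinate drops out. Binding constraint: octane-barrels.
So butane = 1.9234 barrels.
Cost = 78.33·1.9234 = 150.6599.

$150.66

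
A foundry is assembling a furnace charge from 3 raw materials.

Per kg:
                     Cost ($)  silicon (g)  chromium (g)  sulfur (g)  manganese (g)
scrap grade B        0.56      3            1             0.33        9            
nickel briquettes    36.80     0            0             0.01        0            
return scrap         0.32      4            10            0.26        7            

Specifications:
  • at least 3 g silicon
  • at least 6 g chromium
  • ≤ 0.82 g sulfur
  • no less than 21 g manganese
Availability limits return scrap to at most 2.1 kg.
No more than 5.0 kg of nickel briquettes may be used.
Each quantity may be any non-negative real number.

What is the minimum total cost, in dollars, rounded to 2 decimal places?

Set it up as a linear program. Let x1 = kg of scrap grade B, x2 = kg of nickel briquettes, x3 = kg of return scrap.
min 0.56x1 + 36.8x2 + 0.32x3 s.t.:
  3x1 + 4x3 ≥ 3   (silicon)
  1x1 + 10x3 ≥ 6   (chromium)
  0.33x1 + 0.01x2 + 0.26x3 ≤ 0.82   (sulfur)
  9x1 + 7x3 ≥ 21   (manganese)
  x3 ≤ 2.1
  x2 ≤ 5
  x1, x2, x3 ≥ 0.
The minimum-cost mix takes nothing from nickel briquettes — only scrap grade B, return scrap. Binding constraints: manganese and the return scrap cap.
Solving gives x1 = 0.7, x3 = 2.1.
Cost = 0.56·0.7 + 0.32·2.1 = 1.0640.

$1.06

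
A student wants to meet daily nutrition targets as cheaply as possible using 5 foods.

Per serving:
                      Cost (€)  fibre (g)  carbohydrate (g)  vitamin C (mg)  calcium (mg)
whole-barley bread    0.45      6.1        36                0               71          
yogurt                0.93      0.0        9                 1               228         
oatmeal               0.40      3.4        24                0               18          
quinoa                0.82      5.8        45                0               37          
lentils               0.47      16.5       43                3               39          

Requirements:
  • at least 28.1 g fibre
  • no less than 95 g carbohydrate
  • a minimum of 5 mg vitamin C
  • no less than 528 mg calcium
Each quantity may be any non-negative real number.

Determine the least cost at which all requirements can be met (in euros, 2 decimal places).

€2.69

Treat it as an LP. Let x1 = servings of whole-barley bread, x2 = servings of yogurt, x3 = servings of oatmeal, x4 = servings of quinoa, x5 = servings of lentils.
Minimize 0.45x1 + 0.93x2 + 0.4x3 + 0.82x4 + 0.47x5 subject to:
  6.1x1 + 3.4x3 + 5.8x4 + 16.5x5 ≥ 28.1   (fibre)
  36x1 + 9x2 + 24x3 + 45x4 + 43x5 ≥ 95   (carbohydrate)
  1x2 + 3x5 ≥ 5   (vitamin C)
  71x1 + 228x2 + 18x3 + 37x4 + 39x5 ≥ 528   (calcium)
  x1, x2, x3, x4, x5 ≥ 0.
The minimum-cost mix takes nothing from oatmeal, quinoa — only whole-barley bread, yogurt, lentils. There the fibre, carbohydrate, calcium constraints are tight.
So whole-barley bread = 0.1986 servings, yogurt = 1.975 servings, lentils = 1.63 servings.
Hence cost = 0.45·0.1986 + 0.93·1.975 + 0.47·1.63 = €2.6922.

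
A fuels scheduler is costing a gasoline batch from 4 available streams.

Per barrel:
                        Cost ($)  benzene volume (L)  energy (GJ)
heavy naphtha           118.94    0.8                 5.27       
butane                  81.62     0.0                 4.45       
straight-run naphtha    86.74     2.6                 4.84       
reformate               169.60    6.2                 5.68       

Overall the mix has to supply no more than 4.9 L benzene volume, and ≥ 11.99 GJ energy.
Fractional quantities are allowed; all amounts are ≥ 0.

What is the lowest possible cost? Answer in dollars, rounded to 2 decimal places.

Let x1 = barrels of heavy naphtha, x2 = barrels of butane, x3 = barrels of straight-run naphtha, x4 = barrels of reformate.
Minimise 118.94x1 + 81.62x2 + 86.74x3 + 169.6x4 with:
  0.8x1 + 2.6x3 + 6.2x4 ≤ 4.9   (benzene volume)
  5.27x1 + 4.45x2 + 4.84x3 + 5.68x4 ≥ 11.99   (energy)
  x1, x2, x3, x4 ≥ 0.
The cheapest feasible vertex uses only butane, straight-run naphtha; heavy naphtha, reformate are not used. There the benzene volume and energy constraints are tight.
That vertex is x2 = 0.6446, x3 = 1.8846.
Total cost: 81.62·0.6446 + 86.74·1.8846 = 216.0825.

$216.08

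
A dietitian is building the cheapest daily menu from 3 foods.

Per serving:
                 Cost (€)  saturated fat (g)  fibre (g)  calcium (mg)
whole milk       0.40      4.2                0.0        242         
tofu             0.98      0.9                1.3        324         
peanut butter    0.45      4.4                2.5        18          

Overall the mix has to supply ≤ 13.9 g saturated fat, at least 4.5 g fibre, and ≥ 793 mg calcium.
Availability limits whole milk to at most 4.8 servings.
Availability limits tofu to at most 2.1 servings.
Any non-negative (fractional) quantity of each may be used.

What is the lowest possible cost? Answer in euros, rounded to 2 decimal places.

This is a linear program. Let x1 = servings of whole milk, x2 = servings of tofu, x3 = servings of peanut butter.
min 0.4x1 + 0.98x2 + 0.45x3 s.t.:
  4.2x1 + 0.9x2 + 4.4x3 ≤ 13.9   (saturated fat)
  1.3x2 + 2.5x3 ≥ 4.5   (fibre)
  242x1 + 324x2 + 18x3 ≥ 793   (calcium)
  x1 ≤ 4.8
  x2 ≤ 2.1
  x1, x2, x3 ≥ 0.
All 3 inputs are positive at the optimum. Binding constraints: saturated fat, fibre, calcium.
Solving gives x1 = 1.772, x2 = 1.054, x3 = 1.252.
Total cost: 0.4·1.772 + 0.98·1.054 + 0.45·1.252 = 2.3051.

€2.31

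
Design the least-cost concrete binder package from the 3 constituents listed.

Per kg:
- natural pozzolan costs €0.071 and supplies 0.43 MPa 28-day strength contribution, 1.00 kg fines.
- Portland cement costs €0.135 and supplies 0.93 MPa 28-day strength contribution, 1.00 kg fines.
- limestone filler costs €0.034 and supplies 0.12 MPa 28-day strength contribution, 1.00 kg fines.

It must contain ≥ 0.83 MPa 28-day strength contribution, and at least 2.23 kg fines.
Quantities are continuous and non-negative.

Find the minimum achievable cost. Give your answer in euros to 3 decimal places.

Let x1 = kg of natural pozzolan, x2 = kg of Portland cement, x3 = kg of limestone filler.
Minimise 0.071x1 + 0.135x2 + 0.034x3 s.t.:
  0.43x1 + 0.93x2 + 0.12x3 ≥ 0.83   (28-day strength contribution)
  1x1 + 1x2 + 1x3 ≥ 2.23   (fines)
  x1, x2, x3 ≥ 0.
The optimal basis is {natural pozzolan, limestone filler}; Portland cement drops out. The 28-day strength contribution and fines requirements are met with equality.
That vertex is x1 = 1.814, x3 = 0.4158.
Total cost: 0.071·1.814 + 0.034·0.4158 = 0.14293.

€0.143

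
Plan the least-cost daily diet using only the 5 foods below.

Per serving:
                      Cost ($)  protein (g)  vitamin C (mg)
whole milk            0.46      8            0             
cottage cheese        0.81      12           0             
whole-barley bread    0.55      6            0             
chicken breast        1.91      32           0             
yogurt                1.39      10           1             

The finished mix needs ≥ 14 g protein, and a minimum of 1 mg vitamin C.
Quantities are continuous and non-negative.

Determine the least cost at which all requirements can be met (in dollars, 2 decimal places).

This is a linear program. Let x1 = servings of whole milk, x2 = servings of cottage cheese, x3 = servings of whole-barley bread, x4 = servings of chicken breast, x5 = servings of yogurt.
min 0.46x1 + 0.81x2 + 0.55x3 + 1.91x4 + 1.39x5 subject to:
  8x1 + 12x2 + 6x3 + 32x4 + 10x5 ≥ 14   (protein)
  1x5 ≥ 1   (vitamin C)
  x1, x2, x3, x4, x5 ≥ 0.
The optimal basis is {whole milk, yogurt}; cottage cheese, whole-barley bread, chicken breast drop out. There the protein and vitamin C constraints are tight.
Optimal quantities: whole milk = 0.5 servings, yogurt = 1 serving.
Hence cost = 0.46·0.5 + 1.39·1 = $1.6200.

$1.62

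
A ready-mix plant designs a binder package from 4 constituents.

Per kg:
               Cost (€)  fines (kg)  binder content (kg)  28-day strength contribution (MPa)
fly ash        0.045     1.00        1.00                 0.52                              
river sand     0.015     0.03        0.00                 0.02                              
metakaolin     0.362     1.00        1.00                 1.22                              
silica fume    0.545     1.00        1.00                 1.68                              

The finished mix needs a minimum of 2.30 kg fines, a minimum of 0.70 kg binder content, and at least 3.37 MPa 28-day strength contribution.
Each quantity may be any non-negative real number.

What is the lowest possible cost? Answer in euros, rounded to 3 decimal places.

Set it up as a linear program. Let x1 = kg of fly ash, x2 = kg of river sand, x3 = kg of metakaolin, x4 = kg of silica fume.
Minimise 0.045x1 + 0.015x2 + 0.362x3 + 0.545x4 s.t.:
  1x1 + 0.03x2 + 1x3 + 1x4 ≥ 2.3   (fines)
  1x1 + 1x3 + 1x4 ≥ 0.7   (binder content)
  0.52x1 + 0.02x2 + 1.22x3 + 1.68x4 ≥ 3.37   (28-day strength contribution)
  x1, x2, x3, x4 ≥ 0.
The minimum-cost mix takes nothing from river sand, metakaolin, silica fume — only fly ash. There the 28-day strength contribution constraint is tight.
That vertex is x1 = 6.481.
Cost = 0.045·6.481 = 0.29165.

€0.292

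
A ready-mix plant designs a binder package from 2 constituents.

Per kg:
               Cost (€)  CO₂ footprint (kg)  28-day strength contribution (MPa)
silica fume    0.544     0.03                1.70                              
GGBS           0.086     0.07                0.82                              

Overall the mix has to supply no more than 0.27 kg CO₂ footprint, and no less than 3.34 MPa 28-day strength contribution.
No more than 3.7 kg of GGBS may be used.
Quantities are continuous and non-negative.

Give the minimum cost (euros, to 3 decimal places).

This is a linear program. Let x1 = kg of silica fume, x2 = kg of GGBS.
min 0.544x1 + 0.086x2 s.t.:
  0.03x1 + 0.07x2 ≤ 0.27   (CO₂ footprint)
  1.7x1 + 0.82x2 ≥ 3.34   (28-day strength contribution)
  x2 ≤ 3.7
  x1, x2 ≥ 0.
Both inputs are positive at the optimum. There the 28-day strength contribution and the GGBS cap constraints are tight.
That vertex is x1 = 0.18, x2 = 3.7.
Objective = 0.544·0.18 + 0.086·3.7 = 0.41612.

€0.416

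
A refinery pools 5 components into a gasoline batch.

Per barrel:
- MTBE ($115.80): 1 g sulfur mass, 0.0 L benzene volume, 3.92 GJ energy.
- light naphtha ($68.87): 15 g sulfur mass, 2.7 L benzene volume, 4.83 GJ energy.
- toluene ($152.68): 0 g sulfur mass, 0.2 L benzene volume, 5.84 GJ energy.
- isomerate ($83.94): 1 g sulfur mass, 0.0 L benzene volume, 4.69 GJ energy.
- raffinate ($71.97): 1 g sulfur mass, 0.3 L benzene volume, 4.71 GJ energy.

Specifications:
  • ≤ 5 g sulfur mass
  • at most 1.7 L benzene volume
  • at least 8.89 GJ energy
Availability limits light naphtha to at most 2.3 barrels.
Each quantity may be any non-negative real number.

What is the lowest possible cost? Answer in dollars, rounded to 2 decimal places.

$134.74

Let x1 = barrels of MTBE, x2 = barrels of light naphtha, x3 = barrels of toluene, x4 = barrels of isomerate, x5 = barrels of raffinate.
min 115.8x1 + 68.87x2 + 152.68x3 + 83.94x4 + 71.97x5 s.t.:
  1x1 + 15x2 + 1x4 + 1x5 ≤ 5   (sulfur mass)
  2.7x2 + 0.2x3 + 0.3x5 ≤ 1.7   (benzene volume)
  3.92x1 + 4.83x2 + 5.84x3 + 4.69x4 + 4.71x5 ≥ 8.89   (energy)
  x2 ≤ 2.3
  x1, x2, x3, x4, x5 ≥ 0.
The minimum-cost mix takes nothing from MTBE, toluene, isomerate — only light naphtha, raffinate. Binding constraints: sulfur mass and energy.
Solving gives x2 = 0.2227, x5 = 1.659.
Cost = 68.87·0.2227 + 71.97·1.659 = 134.7356.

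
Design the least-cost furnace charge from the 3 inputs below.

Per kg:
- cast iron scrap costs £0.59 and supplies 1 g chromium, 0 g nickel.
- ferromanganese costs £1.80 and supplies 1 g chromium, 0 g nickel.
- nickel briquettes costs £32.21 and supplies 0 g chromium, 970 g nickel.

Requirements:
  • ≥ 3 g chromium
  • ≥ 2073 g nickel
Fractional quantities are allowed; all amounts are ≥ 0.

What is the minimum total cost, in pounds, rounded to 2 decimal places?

Let x1 = kg of cast iron scrap, x2 = kg of ferromanganese, x3 = kg of nickel briquettes.
min 0.59x1 + 1.8x2 + 32.21x3 s.t.:
  1x1 + 1x2 ≥ 3   (chromium)
  970x3 ≥ 2073   (nickel)
  x1, x2, x3 ≥ 0.
The cheapest feasible vertex uses only cast iron scrap, nickel briquettes; ferromanganese is not used. The chromium and nickel requirements are met with equality.
That vertex is x1 = 3, x3 = 2.1371.
Cost = 0.59·3 + 32.21·2.1371 = 70.6060.

£70.61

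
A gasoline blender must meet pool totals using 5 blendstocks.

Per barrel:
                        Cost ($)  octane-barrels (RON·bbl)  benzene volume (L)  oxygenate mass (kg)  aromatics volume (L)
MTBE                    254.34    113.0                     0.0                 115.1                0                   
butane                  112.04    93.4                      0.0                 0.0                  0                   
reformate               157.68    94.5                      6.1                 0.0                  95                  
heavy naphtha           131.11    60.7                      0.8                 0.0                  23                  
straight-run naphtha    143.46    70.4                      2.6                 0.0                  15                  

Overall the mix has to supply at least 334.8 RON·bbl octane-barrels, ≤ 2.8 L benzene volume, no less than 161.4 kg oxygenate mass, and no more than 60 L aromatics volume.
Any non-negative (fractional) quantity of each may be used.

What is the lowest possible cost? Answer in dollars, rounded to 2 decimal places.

This is a linear program. Let x1 = barrels of MTBE, x2 = barrels of butane, x3 = barrels of reformate, x4 = barrels of heavy naphtha, x5 = barrels of straight-run naphtha.
Minimise 254.34x1 + 112.04x2 + 157.68x3 + 131.11x4 + 143.46x5 with:
  113x1 + 93.4x2 + 94.5x3 + 60.7x4 + 70.4x5 ≥ 334.8   (octane-barrels)
  6.1x3 + 0.8x4 + 2.6x5 ≤ 2.8   (benzene volume)
  115.1x1 ≥ 161.4   (oxygenate mass)
  95x3 + 23x4 + 15x5 ≤ 60   (aromatics volume)
  x1, x2, x3, x4, x5 ≥ 0.
At the optimum only MTBE, butane are positive (reformate, heavy naphtha, straight-run naphtha = 0). There the octane-barrels and oxygenate mass constraints are tight.
That vertex is x1 = 1.40226, x2 = 1.88806.
Objective = 254.34·1.40226 + 112.04·1.88806 = 568.1891.

$568.19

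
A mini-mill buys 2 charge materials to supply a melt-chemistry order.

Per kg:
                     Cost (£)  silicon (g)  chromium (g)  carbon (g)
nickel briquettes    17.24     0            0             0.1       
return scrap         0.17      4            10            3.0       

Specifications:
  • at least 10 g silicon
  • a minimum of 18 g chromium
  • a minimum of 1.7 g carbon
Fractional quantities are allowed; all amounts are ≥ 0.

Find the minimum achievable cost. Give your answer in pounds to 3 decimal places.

This is a linear program. Let x1 = kg of nickel briquettes, x2 = kg of return scrap.
min 17.24x1 + 0.17x2 s.t.:
  4x2 ≥ 10   (silicon)
  10x2 ≥ 18   (chromium)
  0.1x1 + 3x2 ≥ 1.7   (carbon)
  x1, x2 ≥ 0.
The cheapest feasible vertex uses only return scrap; nickel briquettes is not used. The silicon requirement is met with equality.
So return scrap = 2.5 kg.
Cost = 0.17·2.5 = 0.42500.

£0.425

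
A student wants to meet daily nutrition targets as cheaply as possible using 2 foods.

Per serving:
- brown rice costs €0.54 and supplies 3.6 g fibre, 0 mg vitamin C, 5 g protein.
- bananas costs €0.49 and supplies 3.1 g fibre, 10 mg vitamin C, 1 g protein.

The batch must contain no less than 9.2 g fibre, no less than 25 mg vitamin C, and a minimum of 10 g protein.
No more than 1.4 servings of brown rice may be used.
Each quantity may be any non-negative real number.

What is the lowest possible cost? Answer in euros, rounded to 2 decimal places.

This is a linear program. Let x1 = servings of brown rice, x2 = servings of bananas.
Minimise 0.54x1 + 0.49x2 subject to:
  3.6x1 + 3.1x2 ≥ 9.2   (fibre)
  10x2 ≥ 25   (vitamin C)
  5x1 + 1x2 ≥ 10   (protein)
  x1 ≤ 1.4
  x1, x2 ≥ 0.
Both inputs are positive at the optimum. There the protein and the brown rice cap constraints are tight.
That vertex is x1 = 1.4, x2 = 3.
Cost = 0.54·1.4 + 0.49·3 = 2.2260.

€2.23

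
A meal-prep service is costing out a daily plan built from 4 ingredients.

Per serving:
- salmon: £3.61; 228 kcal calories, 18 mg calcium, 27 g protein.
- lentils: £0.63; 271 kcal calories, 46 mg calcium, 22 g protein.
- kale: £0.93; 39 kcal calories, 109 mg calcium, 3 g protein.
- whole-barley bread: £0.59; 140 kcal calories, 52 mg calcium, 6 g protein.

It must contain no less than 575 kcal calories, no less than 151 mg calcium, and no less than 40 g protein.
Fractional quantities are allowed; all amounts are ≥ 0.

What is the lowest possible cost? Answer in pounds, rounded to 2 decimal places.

Let x1 = servings of salmon, x2 = servings of lentils, x3 = servings of kale, x4 = servings of whole-barley bread.
min 3.61x1 + 0.63x2 + 0.93x3 + 0.59x4 s.t.:
  228x1 + 271x2 + 39x3 + 140x4 ≥ 575   (calories)
  18x1 + 46x2 + 109x3 + 52x4 ≥ 151   (calcium)
  27x1 + 22x2 + 3x3 + 6x4 ≥ 40   (protein)
  x1, x2, x3, x4 ≥ 0.
At the optimum only lentils, kale are positive (salmon, whole-barley bread = 0). There the calories and calcium constraints are tight.
Solving gives x2 = 2.047, x3 = 0.5216.
Total cost: 0.63·2.047 + 0.93·0.5216 = 1.7747.

£1.77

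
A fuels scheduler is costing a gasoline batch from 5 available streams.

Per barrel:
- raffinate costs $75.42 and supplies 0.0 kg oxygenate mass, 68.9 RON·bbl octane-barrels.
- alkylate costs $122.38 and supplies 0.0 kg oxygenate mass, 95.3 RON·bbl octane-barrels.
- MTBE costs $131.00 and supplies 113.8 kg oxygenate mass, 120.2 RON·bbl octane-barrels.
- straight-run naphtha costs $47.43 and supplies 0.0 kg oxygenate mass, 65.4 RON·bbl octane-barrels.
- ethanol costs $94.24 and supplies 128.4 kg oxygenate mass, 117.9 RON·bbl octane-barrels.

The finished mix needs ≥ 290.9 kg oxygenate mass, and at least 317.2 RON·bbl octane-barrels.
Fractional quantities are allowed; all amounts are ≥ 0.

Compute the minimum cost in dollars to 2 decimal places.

$249.83

Treat it as an LP. Let x1 = barrels of raffinate, x2 = barrels of alkylate, x3 = barrels of MTBE, x4 = barrels of straight-run naphtha, x5 = barrels of ethanol.
Minimise 75.42x1 + 122.38x2 + 131x3 + 47.43x4 + 94.24x5 with:
  113.8x3 + 128.4x5 ≥ 290.9   (oxygenate mass)
  68.9x1 + 95.3x2 + 120.2x3 + 65.4x4 + 117.9x5 ≥ 317.2   (octane-barrels)
  x1, x2, x3, x4, x5 ≥ 0.
The minimum-cost mix takes nothing from raffinate, alkylate, MTBE — only straight-run naphtha, ethanol. Binding constraints: oxygenate mass and octane-barrels.
Solving gives x4 = 0.76588, x5 = 2.26558.
Cost = 47.43·0.76588 + 94.24·2.26558 = 249.8339.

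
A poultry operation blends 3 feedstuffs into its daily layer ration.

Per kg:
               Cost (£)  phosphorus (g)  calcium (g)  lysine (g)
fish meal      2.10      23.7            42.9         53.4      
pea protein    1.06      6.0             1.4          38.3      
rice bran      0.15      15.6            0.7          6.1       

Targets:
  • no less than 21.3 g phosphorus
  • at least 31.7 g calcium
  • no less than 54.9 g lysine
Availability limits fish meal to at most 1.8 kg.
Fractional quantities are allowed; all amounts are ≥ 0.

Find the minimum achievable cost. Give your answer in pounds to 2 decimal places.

£1.89

Let x1 = kg of fish meal, x2 = kg of pea protein, x3 = kg of rice bran.
Minimise 2.1x1 + 1.06x2 + 0.15x3 with:
  23.7x1 + 6x2 + 15.6x3 ≥ 21.3   (phosphorus)
  42.9x1 + 1.4x2 + 0.7x3 ≥ 31.7   (calcium)
  53.4x1 + 38.3x2 + 6.1x3 ≥ 54.9   (lysine)
  x1 ≤ 1.8
  x1, x2, x3 ≥ 0.
The minimum-cost mix takes nothing from pea protein — only fish meal, rice bran. The calcium and lysine requirements are met with equality.
So fish meal = 0.6907 kg, rice bran = 2.953 kg.
Hence cost = 2.1·0.6907 + 0.15·2.953 = £1.8934.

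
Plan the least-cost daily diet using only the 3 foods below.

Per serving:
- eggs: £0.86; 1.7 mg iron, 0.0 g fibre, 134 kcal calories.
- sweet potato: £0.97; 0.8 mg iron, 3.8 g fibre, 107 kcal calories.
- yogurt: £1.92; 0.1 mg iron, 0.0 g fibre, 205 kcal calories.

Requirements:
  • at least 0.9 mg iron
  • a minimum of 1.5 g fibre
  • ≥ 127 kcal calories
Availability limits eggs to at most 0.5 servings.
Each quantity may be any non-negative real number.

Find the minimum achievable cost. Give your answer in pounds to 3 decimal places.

£0.974

Treat it as an LP. Let x1 = servings of eggs, x2 = servings of sweet potato, x3 = servings of yogurt.
Minimize 0.86x1 + 0.97x2 + 1.92x3 subject to:
  1.7x1 + 0.8x2 + 0.1x3 ≥ 0.9   (iron)
  3.8x2 ≥ 1.5   (fibre)
  134x1 + 107x2 + 205x3 ≥ 127   (calories)
  x1 ≤ 0.5
  x1, x2, x3 ≥ 0.
The optimal basis is {eggs, sweet potato}; yogurt drops out. The calories and the eggs cap requirements are met with equality.
Solving gives x1 = 0.5, x2 = 0.5607.
Cost = 0.86·0.5 + 0.97·0.5607 = 0.97388.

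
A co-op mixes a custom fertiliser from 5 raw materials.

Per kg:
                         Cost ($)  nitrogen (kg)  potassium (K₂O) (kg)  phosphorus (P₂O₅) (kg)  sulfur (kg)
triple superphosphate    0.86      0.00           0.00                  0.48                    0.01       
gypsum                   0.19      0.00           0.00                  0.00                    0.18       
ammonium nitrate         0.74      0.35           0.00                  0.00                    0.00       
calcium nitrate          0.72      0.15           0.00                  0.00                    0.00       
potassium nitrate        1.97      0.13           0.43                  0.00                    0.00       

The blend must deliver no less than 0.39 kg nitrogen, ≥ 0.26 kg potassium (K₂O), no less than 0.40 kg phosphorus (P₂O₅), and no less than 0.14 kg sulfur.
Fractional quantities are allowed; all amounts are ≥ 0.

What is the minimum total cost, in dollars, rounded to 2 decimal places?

Set it up as a linear program. Let x1 = kg of triple superphosphate, x2 = kg of gypsum, x3 = kg of ammonium nitrate, x4 = kg of calcium nitrate, x5 = kg of potassium nitrate.
min 0.86x1 + 0.19x2 + 0.74x3 + 0.72x4 + 1.97x5 with:
  0.35x3 + 0.15x4 + 0.13x5 ≥ 0.39   (nitrogen)
  0.43x5 ≥ 0.26   (potassium (K₂O))
  0.48x1 ≥ 0.4   (phosphorus (P₂O₅))
  0.01x1 + 0.18x2 ≥ 0.14   (sulfur)
  x1, x2, x3, x4, x5 ≥ 0.
At the optimum only triple superphosphate, gypsum, ammonium nitrate, potassium nitrate are positive (calcium nitrate = 0). There the nitrogen, potassium (K₂O), phosphorus (P₂O₅), sulfur constraints are tight.
So triple superphosphate = 0.8333 kg, gypsum = 0.7315 kg, ammonium nitrate = 0.8897 kg, potassium nitrate = 0.6047 kg.
Hence cost = 0.86·0.8333 + 0.19·0.7315 + 0.74·0.8897 + 1.97·0.6047 = $2.7053.

$2.71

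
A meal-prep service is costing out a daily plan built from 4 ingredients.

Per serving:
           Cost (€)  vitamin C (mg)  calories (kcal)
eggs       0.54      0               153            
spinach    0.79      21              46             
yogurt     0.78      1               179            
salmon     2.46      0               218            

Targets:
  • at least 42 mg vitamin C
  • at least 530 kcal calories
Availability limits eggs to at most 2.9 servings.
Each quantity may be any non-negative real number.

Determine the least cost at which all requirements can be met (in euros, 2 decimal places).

Let x1 = servings of eggs, x2 = servings of spinach, x3 = servings of yogurt, x4 = servings of salmon.
Minimise 0.54x1 + 0.79x2 + 0.78x3 + 2.46x4 with:
  21x2 + 1x3 ≥ 42   (vitamin C)
  153x1 + 46x2 + 179x3 + 218x4 ≥ 530   (calories)
  x1 ≤ 2.9
  x1, x2, x3, x4 ≥ 0.
The cheapest feasible vertex uses only eggs, spinach; yogurt, salmon are not used. There the vitamin C and calories constraints are tight.
That vertex is x1 = 2.863, x2 = 2.
Hence cost = 0.54·2.863 + 0.79·2 = €3.1260.

€3.13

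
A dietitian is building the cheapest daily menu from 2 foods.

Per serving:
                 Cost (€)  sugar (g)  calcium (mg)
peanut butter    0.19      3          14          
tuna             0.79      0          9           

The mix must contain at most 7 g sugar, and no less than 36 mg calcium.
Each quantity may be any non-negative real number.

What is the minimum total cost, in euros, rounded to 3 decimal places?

€0.736

Set it up as a linear program. Let x1 = servings of peanut butter, x2 = servings of tuna.
Minimise 0.19x1 + 0.79x2 subject to:
  3x1 ≤ 7   (sugar)
  14x1 + 9x2 ≥ 36   (calcium)
  x1, x2 ≥ 0.
Both inputs are positive at the optimum. The sugar and calcium requirements are met with equality.
Optimal quantities: peanut butter = 2.333 servings, tuna = 0.3704 servings.
Objective = 0.19·2.333 + 0.79·0.3704 = 0.73589.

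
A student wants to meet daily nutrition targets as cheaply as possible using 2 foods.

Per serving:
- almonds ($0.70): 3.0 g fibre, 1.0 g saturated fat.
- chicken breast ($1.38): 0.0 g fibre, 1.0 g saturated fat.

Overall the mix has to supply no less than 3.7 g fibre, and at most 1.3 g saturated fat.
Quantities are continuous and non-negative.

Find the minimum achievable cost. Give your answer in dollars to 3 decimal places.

$0.863

Let x1 = servings of almonds, x2 = servings of chicken breast.
min 0.7x1 + 1.38x2 s.t.:
  3x1 ≥ 3.7   (fibre)
  1x1 + 1x2 ≤ 1.3   (saturated fat)
  x1, x2 ≥ 0.
At the optimum only almonds is positive (chicken breast = 0). Binding constraint: fibre.
That vertex is x1 = 1.233.
Total cost: 0.7·1.233 = 0.86310.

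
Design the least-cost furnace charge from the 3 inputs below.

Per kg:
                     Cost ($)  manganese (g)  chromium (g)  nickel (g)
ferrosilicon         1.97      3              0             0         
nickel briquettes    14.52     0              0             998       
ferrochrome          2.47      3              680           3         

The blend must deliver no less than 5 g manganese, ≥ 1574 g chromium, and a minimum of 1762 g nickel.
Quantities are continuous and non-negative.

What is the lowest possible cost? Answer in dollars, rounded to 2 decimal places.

$31.25

Let x1 = kg of ferrosilicon, x2 = kg of nickel briquettes, x3 = kg of ferrochrome.
min 1.97x1 + 14.52x2 + 2.47x3 s.t.:
  3x1 + 3x3 ≥ 5   (manganese)
  680x3 ≥ 1574   (chromium)
  998x2 + 3x3 ≥ 1762   (nickel)
  x1, x2, x3 ≥ 0.
The minimum-cost mix takes nothing from ferrosilicon — only nickel briquettes, ferrochrome. There the chromium and nickel constraints are tight.
Solving gives x2 = 1.7586, x3 = 2.3147.
Total cost: 14.52·1.7586 + 2.47·2.3147 = 31.2522.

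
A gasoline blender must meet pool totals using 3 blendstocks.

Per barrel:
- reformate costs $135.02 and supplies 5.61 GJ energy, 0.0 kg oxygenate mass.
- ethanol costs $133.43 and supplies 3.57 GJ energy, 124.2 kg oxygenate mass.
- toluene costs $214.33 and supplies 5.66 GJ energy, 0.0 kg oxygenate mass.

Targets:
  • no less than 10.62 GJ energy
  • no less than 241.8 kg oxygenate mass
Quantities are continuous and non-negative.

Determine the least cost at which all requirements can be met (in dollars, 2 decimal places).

Let x1 = barrels of reformate, x2 = barrels of ethanol, x3 = barrels of toluene.
Minimize 135.02x1 + 133.43x2 + 214.33x3 with:
  5.61x1 + 3.57x2 + 5.66x3 ≥ 10.62   (energy)
  124.2x2 ≥ 241.8   (oxygenate mass)
  x1, x2, x3 ≥ 0.
The minimum-cost mix takes nothing from toluene — only reformate, ethanol. Binding constraints: energy and oxygenate mass.
So reformate = 0.654137 barrels, ethanol = 1.94686 barrels.
Total cost: 135.02·0.654137 + 133.43·1.94686 = 348.0911.

$348.09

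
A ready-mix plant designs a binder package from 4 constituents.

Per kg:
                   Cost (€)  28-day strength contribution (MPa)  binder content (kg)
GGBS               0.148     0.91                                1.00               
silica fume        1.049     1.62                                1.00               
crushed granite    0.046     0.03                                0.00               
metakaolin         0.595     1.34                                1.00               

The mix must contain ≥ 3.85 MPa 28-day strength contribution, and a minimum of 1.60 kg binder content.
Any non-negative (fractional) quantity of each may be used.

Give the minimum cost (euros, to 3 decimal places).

€0.626

Treat it as an LP. Let x1 = kg of GGBS, x2 = kg of silica fume, x3 = kg of crushed granite, x4 = kg of metakaolin.
Minimize 0.148x1 + 1.049x2 + 0.046x3 + 0.595x4 s.t.:
  0.91x1 + 1.62x2 + 0.03x3 + 1.34x4 ≥ 3.85   (28-day strength contribution)
  1x1 + 1x2 + 1x4 ≥ 1.6   (binder content)
  x1, x2, x3, x4 ≥ 0.
The minimum-cost mix takes nothing from silica fume, crushed granite, metakaolin — only GGBS. The 28-day strength contribution requirement is met with equality.
So GGBS = 4.231 kg.
Hence cost = 0.148·4.231 = €0.62619.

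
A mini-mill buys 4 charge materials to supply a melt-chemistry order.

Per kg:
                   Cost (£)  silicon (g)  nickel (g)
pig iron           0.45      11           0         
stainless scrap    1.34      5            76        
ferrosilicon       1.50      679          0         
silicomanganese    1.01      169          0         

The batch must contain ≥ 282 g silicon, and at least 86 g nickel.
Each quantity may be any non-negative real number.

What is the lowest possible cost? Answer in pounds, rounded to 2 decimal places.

£2.13

Treat it as an LP. Let x1 = kg of pig iron, x2 = kg of stainless scrap, x3 = kg of ferrosilicon, x4 = kg of silicomanganese.
Minimise 0.45x1 + 1.34x2 + 1.5x3 + 1.01x4 s.t.:
  11x1 + 5x2 + 679x3 + 169x4 ≥ 282   (silicon)
  76x2 ≥ 86   (nickel)
  x1, x2, x3, x4 ≥ 0.
The optimal basis is {stainless scrap, ferrosilicon}; pig iron, silicomanganese drop out. The silicon and nickel requirements are met with equality.
That vertex is x2 = 1.132, x3 = 0.407.
Cost = 1.34·1.132 + 1.5·0.407 = 2.1274.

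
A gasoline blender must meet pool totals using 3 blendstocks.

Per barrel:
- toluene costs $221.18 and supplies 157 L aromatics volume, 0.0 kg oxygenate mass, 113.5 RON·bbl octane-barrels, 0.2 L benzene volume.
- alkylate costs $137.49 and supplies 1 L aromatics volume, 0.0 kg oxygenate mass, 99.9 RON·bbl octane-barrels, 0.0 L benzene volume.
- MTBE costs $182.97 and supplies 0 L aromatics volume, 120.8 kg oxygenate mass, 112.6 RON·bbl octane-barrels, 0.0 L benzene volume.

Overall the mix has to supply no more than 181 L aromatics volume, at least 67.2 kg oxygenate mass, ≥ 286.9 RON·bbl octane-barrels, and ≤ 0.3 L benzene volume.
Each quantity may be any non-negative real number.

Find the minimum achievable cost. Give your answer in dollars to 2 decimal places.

Let x1 = barrels of toluene, x2 = barrels of alkylate, x3 = barrels of MTBE.
Minimise 221.18x1 + 137.49x2 + 182.97x3 subject to:
  157x1 + 1x2 ≤ 181   (aromatics volume)
  120.8x3 ≥ 67.2   (oxygenate mass)
  113.5x1 + 99.9x2 + 112.6x3 ≥ 286.9   (octane-barrels)
  0.2x1 ≤ 0.3   (benzene volume)
  x1, x2, x3 ≥ 0.
The minimum-cost mix takes nothing from toluene — only alkylate, MTBE. The oxygenate mass and octane-barrels requirements are met with equality.
So alkylate = 2.24486 barrels, MTBE = 0.556291 barrels.
Cost = 137.49·2.24486 + 182.97·0.556291 = 410.4304.

$410.43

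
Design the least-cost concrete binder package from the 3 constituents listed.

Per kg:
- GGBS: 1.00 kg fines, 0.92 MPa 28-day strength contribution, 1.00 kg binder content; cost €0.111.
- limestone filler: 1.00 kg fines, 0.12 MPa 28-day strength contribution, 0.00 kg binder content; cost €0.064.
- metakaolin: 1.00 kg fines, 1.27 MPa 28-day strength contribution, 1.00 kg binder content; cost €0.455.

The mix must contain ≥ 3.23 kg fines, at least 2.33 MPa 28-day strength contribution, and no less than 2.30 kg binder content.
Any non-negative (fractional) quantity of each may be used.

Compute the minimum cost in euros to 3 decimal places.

€0.321

Set it up as a linear program. Let x1 = kg of GGBS, x2 = kg of limestone filler, x3 = kg of metakaolin.
Minimise 0.111x1 + 0.064x2 + 0.455x3 with:
  1x1 + 1x2 + 1x3 ≥ 3.23   (fines)
  0.92x1 + 0.12x2 + 1.27x3 ≥ 2.33   (28-day strength contribution)
  1x1 + 1x3 ≥ 2.3   (binder content)
  x1, x2, x3 ≥ 0.
At the optimum only GGBS, limestone filler are positive (metakaolin = 0). The fines and 28-day strength contribution requirements are met with equality.
Solving gives x1 = 2.428, x2 = 0.802.
Total cost: 0.111·2.428 + 0.064·0.802 = 0.32084.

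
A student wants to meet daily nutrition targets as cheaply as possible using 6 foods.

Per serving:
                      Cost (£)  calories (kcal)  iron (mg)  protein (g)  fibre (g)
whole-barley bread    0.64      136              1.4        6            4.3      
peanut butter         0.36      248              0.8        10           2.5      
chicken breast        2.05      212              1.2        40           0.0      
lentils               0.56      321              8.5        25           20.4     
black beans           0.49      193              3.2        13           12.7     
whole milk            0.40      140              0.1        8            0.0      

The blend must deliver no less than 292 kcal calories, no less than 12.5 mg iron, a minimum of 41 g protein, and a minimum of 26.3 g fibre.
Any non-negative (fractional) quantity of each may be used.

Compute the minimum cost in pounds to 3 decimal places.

£0.918

Let x1 = servings of whole-barley bread, x2 = servings of peanut butter, x3 = servings of chicken breast, x4 = servings of lentils, x5 = servings of black beans, x6 = servings of whole milk.
Minimise 0.64x1 + 0.36x2 + 2.05x3 + 0.56x4 + 0.49x5 + 0.4x6 s.t.:
  136x1 + 248x2 + 212x3 + 321x4 + 193x5 + 140x6 ≥ 292   (calories)
  1.4x1 + 0.8x2 + 1.2x3 + 8.5x4 + 3.2x5 + 0.1x6 ≥ 12.5   (iron)
  6x1 + 10x2 + 40x3 + 25x4 + 13x5 + 8x6 ≥ 41   (protein)
  4.3x1 + 2.5x2 + 20.4x4 + 12.7x5 ≥ 26.3   (fibre)
  x1, x2, x3, x4, x5, x6 ≥ 0.
The cheapest feasible vertex uses only lentils; whole-barley bread, peanut butter, chicken breast, black beans, whole milk are not used. There the protein constraint is tight.
Solving gives x4 = 1.64.
Objective = 0.56·1.64 = 0.91840.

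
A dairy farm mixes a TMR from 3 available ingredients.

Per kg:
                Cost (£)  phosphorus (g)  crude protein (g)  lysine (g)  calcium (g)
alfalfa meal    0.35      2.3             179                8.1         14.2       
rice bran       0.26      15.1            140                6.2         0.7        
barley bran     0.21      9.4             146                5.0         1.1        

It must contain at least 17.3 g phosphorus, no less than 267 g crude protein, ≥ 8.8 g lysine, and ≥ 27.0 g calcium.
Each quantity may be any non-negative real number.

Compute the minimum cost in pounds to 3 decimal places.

Let x1 = kg of alfalfa meal, x2 = kg of rice bran, x3 = kg of barley bran.
min 0.35x1 + 0.26x2 + 0.21x3 subject to:
  2.3x1 + 15.1x2 + 9.4x3 ≥ 17.3   (phosphorus)
  179x1 + 140x2 + 146x3 ≥ 267   (crude protein)
  8.1x1 + 6.2x2 + 5x3 ≥ 8.8   (lysine)
  14.2x1 + 0.7x2 + 1.1x3 ≥ 27   (calcium)
  x1, x2, x3 ≥ 0.
At the optimum only alfalfa meal, rice bran are positive (barley bran = 0). The phosphorus and calcium requirements are met with equality.
So alfalfa meal = 1.859 kg, rice bran = 0.8626 kg.
Objective = 0.35·1.859 + 0.26·0.8626 = 0.87493.

£0.875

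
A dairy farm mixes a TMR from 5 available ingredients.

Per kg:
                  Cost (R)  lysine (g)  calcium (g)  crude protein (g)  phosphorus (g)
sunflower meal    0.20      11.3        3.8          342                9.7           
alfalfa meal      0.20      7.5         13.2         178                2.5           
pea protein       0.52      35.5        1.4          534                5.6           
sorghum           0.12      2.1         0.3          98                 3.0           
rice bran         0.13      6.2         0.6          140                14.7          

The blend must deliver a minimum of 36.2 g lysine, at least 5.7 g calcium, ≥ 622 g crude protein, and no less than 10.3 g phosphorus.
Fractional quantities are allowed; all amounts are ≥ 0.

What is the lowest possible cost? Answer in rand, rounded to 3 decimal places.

R0.566

Let x1 = kg of sunflower meal, x2 = kg of alfalfa meal, x3 = kg of pea protein, x4 = kg of sorghum, x5 = kg of rice bran.
Minimise 0.2x1 + 0.2x2 + 0.52x3 + 0.12x4 + 0.13x5 with:
  11.3x1 + 7.5x2 + 35.5x3 + 2.1x4 + 6.2x5 ≥ 36.2   (lysine)
  3.8x1 + 13.2x2 + 1.4x3 + 0.3x4 + 0.6x5 ≥ 5.7   (calcium)
  342x1 + 178x2 + 534x3 + 98x4 + 140x5 ≥ 622   (crude protein)
  9.7x1 + 2.5x2 + 5.6x3 + 3x4 + 14.7x5 ≥ 10.3   (phosphorus)
  x1, x2, x3, x4, x5 ≥ 0.
The optimal basis is {sunflower meal, alfalfa meal, pea protein}; sorghum, rice bran drop out. There the lysine, calcium, phosphorus constraints are tight.
Optimal quantities: sunflower meal = 0.5483 kg, alfalfa meal = 0.1886 kg, pea protein = 0.8053 kg.
Total cost: 0.2·0.5483 + 0.2·0.1886 + 0.52·0.8053 = 0.56614.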